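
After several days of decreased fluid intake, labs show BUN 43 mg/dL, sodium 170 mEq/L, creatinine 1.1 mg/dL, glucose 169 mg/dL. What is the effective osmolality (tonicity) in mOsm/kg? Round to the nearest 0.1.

Effective osmolality excludes urea (freely permeant across cell membranes):
2·Na + glucose/18
= 2·170 + 169/18
= 340 + 9.39
= 349.39 mOsm/kg

349.4 mOsm/kg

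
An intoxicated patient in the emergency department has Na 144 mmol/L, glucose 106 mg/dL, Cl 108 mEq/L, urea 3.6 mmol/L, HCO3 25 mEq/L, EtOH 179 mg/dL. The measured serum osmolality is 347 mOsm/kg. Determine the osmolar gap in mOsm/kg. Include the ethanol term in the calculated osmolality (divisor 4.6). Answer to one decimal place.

10.6 mOsm/kg

Calculated osmolality = 2·Na + glucose/18 + urea + ethanol/4.6
= 2·144 + 106/18 + 3.6 + 179/4.6
= 288 + 5.89 + 3.60 + 38.91
= 336.4 mOsm/kg ≈ 336.4 mOsm/kg
Osmolar gap = measured − calculated = 347 − 336.4 = 10.6 mOsm/kg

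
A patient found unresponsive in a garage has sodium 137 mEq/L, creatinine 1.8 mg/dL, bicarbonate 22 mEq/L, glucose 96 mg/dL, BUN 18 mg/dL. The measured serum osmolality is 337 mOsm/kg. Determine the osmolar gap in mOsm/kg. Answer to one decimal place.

Calculated osmolality = 2·Na + glucose/18 + BUN/2.8
= 2·137 + 96/18 + 18/2.8
= 274 + 5.33 + 6.43
= 285.76 mOsm/kg ≈ 285.8 mOsm/kg
Osmolar gap = measured − calculated = 337 − 285.8 = 51.2 mOsm/kg

51.2 mOsm/kg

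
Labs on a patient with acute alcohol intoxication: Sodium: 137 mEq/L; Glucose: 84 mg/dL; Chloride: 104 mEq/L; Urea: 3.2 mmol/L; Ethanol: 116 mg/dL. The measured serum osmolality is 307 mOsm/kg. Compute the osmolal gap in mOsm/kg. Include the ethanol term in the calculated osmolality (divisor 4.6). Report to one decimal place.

Calculated osmolality = 2·Na + glucose/18 + urea + ethanol/4.6
= 2·137 + 84/18 + 3.2 + 116/4.6
= 274 + 4.67 + 3.20 + 25.22
= 307.09 mOsm/kg ≈ 307.1 mOsm/kg
Osmolar gap = measured − calculated = 307 − 307.1 = -0.1 mOsm/kg

-0.1 mOsm/kg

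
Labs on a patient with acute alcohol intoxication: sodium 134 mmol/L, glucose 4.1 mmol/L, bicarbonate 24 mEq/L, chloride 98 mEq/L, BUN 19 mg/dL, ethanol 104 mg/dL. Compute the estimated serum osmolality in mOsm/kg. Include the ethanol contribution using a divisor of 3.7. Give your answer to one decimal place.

Calculated osmolality = 2·Na + glucose + BUN/2.8 + ethanol/3.7
= 2·134 + 4.1 + 19/2.8 + 104/3.7
= 268 + 4.10 + 6.79 + 28.11
= 307 mOsm/kg

307.0 mOsm/kg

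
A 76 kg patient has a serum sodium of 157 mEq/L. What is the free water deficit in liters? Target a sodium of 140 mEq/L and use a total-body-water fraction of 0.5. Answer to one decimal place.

4.6 L

TBW = 0.5 · 76 = 38 L
Free water deficit = TBW · (Na/140 − 1)
= 38 · (157/140 − 1)
= 38 · 0.1214
= 4.61 L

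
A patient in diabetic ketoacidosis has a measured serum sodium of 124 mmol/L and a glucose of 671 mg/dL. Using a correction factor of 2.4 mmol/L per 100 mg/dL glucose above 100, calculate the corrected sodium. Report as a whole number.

Corrected Na = measured Na + 2.4 · (glucose − 100)/100
= 124 + 2.4 · (671 − 100)/100
= 124 + 13.7
= 137.7 mmol/L

138 mmol/L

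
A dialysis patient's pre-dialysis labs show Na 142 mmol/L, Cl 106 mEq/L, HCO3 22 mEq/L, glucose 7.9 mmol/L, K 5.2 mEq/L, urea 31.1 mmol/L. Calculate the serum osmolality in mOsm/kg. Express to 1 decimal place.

Calculated osmolality = 2·Na + glucose + urea
= 2·142 + 7.9 + 31.1
= 284 + 7.90 + 31.10
= 323 mOsm/kg

323.0 mOsm/kg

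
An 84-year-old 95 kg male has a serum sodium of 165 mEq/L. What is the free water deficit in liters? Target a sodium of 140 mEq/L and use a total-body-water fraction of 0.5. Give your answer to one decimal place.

8.5 L

TBW = 0.5 · 95 = 47.5 L
Free water deficit = TBW · (Na/140 − 1)
= 47.5 · (165/140 − 1)
= 47.5 · 0.1786
= 8.48 L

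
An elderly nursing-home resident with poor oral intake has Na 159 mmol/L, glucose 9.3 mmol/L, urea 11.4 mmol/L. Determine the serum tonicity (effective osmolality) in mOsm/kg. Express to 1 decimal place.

Effective osmolality excludes urea (freely permeant across cell membranes):
2·Na + glucose
= 2·159 + 9.3
= 318 + 9.3
= 327.3 mOsm/kg

327.3 mOsm/kg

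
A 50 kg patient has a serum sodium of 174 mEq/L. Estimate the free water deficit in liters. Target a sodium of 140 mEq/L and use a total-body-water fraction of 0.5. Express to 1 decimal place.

6.1 L

TBW = 0.5 · 50 = 25 L
Free water deficit = TBW · (Na/140 − 1)
= 25 · (174/140 − 1)
= 25 · 0.2429
= 6.07 L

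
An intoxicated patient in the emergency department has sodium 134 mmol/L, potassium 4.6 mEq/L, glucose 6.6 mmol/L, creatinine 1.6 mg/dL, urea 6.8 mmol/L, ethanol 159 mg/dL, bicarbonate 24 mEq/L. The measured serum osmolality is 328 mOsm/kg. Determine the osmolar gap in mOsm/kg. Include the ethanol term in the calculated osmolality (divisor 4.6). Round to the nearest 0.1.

Calculated osmolality = 2·Na + glucose + urea + ethanol/4.6
= 2·134 + 6.6 + 6.8 + 159/4.6
= 268 + 6.60 + 6.80 + 34.57
= 315.97 mOsm/kg ≈ 316.0 mOsm/kg
Osmolar gap = measured − calculated = 328 − 316.0 = 12.0 mOsm/kg

12.0 mOsm/kg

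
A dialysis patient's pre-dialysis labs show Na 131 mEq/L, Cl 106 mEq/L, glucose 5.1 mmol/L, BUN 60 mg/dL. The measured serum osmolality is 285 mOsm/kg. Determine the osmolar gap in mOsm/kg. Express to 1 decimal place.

Calculated osmolality = 2·Na + glucose + BUN/2.8
= 2·131 + 5.1 + 60/2.8
= 262 + 5.10 + 21.43
= 288.53 mOsm/kg ≈ 288.5 mOsm/kg
Osmolar gap = measured − calculated = 285 − 288.5 = -3.5 mOsm/kg

-3.5 mOsm/kg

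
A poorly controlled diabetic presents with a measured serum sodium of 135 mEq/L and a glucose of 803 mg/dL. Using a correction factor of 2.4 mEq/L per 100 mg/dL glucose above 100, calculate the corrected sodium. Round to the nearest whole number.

Corrected Na = measured Na + 2.4 · (glucose − 100)/100
= 135 + 2.4 · (803 − 100)/100
= 135 + 16.9
= 151.9 mEq/L

152 mEq/L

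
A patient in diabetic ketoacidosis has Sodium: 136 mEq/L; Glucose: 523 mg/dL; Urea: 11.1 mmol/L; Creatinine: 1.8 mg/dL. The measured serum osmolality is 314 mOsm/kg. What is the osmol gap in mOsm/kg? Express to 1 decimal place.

1.8 mOsm/kg

Calculated osmolality = 2·Na + glucose/18 + urea
= 2·136 + 523/18 + 11.1
= 272 + 29.06 + 11.10
= 312.16 mOsm/kg ≈ 312.2 mOsm/kg
Osmolar gap = measured − calculated = 314 − 312.2 = 1.8 mOsm/kg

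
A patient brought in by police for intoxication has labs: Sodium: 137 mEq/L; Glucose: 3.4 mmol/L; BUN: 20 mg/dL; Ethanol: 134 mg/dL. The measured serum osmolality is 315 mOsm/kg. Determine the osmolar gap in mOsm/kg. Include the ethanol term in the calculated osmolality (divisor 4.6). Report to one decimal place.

1.3 mOsm/kg

Calculated osmolality = 2·Na + glucose + BUN/2.8 + ethanol/4.6
= 2·137 + 3.4 + 20/2.8 + 134/4.6
= 274 + 3.40 + 7.14 + 29.13
= 313.67 mOsm/kg ≈ 313.7 mOsm/kg
Osmolar gap = measured − calculated = 315 − 313.7 = 1.3 mOsm/kg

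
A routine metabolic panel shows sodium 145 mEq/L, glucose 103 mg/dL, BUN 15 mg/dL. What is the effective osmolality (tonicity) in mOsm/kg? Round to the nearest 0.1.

295.7 mOsm/kg

Effective osmolality excludes urea (freely permeant across cell membranes):
2·Na + glucose/18
= 2·145 + 103/18
= 290 + 5.72
= 295.72 mOsm/kg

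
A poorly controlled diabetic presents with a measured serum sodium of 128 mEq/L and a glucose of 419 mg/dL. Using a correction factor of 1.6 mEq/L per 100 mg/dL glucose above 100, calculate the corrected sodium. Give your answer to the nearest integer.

133 mEq/L

Corrected Na = measured Na + 1.6 · (glucose − 100)/100
= 128 + 1.6 · (419 − 100)/100
= 128 + 5.1
= 133.1 mEq/L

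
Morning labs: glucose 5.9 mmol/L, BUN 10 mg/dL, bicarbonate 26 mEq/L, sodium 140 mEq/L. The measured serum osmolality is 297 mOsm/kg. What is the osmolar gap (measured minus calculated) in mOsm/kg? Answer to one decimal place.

7.5 mOsm/kg

Calculated osmolality = 2·Na + glucose + BUN/2.8
= 2·140 + 5.9 + 10/2.8
= 280 + 5.90 + 3.57
= 289.47 mOsm/kg ≈ 289.5 mOsm/kg
Osmolar gap = measured − calculated = 297 − 289.5 = 7.5 mOsm/kg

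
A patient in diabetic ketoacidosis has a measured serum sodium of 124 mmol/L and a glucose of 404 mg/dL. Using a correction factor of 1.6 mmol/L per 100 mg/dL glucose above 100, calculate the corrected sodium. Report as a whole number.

129 mmol/L

Corrected Na = measured Na + 1.6 · (glucose − 100)/100
= 124 + 1.6 · (404 − 100)/100
= 124 + 4.9
= 128.9 mmol/L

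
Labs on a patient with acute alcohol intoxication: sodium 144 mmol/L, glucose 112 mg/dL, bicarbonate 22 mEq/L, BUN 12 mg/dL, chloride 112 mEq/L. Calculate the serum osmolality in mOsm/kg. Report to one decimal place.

Calculated osmolality = 2·Na + glucose/18 + BUN/2.8
= 2·144 + 112/18 + 12/2.8
= 288 + 6.22 + 4.29
= 298.51 mOsm/kg

298.5 mOsm/kg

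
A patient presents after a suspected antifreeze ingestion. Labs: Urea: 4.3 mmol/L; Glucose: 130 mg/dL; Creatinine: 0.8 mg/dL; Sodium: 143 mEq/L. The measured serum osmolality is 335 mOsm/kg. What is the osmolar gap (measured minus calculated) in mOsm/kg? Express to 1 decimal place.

37.5 mOsm/kg

Calculated osmolality = 2·Na + glucose/18 + urea
= 2·143 + 130/18 + 4.3
= 286 + 7.22 + 4.30
= 297.52 mOsm/kg ≈ 297.5 mOsm/kg
Osmolar gap = measured − calculated = 335 − 297.5 = 37.5 mOsm/kg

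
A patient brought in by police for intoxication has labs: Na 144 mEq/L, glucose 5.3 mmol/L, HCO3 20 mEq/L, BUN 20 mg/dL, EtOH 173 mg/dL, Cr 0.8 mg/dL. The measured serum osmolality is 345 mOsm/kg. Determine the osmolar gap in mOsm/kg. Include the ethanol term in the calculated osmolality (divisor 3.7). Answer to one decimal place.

-2.2 mOsm/kg

Calculated osmolality = 2·Na + glucose + BUN/2.8 + ethanol/3.7
= 2·144 + 5.3 + 20/2.8 + 173/3.7
= 288 + 5.30 + 7.14 + 46.76
= 347.2 mOsm/kg ≈ 347.2 mOsm/kg
Osmolar gap = measured − calculated = 345 − 347.2 = -2.2 mOsm/kg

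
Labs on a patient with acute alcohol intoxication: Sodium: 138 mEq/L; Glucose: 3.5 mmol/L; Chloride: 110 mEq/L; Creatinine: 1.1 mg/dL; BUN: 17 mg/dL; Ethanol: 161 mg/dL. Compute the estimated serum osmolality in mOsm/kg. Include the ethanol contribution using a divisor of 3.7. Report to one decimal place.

329.1 mOsm/kg

Calculated osmolality = 2·Na + glucose + BUN/2.8 + ethanol/3.7
= 2·138 + 3.5 + 17/2.8 + 161/3.7
= 276 + 3.50 + 6.07 + 43.51
= 329.08 mOsm/kg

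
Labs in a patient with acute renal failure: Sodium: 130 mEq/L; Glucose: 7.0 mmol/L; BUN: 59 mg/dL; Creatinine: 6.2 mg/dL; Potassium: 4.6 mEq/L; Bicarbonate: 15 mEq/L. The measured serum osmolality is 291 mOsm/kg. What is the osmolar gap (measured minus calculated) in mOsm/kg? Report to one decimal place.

2.9 mOsm/kg

Calculated osmolality = 2·Na + glucose + BUN/2.8
= 2·130 + 7 + 59/2.8
= 260 + 7 + 21.07
= 288.07 mOsm/kg ≈ 288.1 mOsm/kg
Osmolar gap = measured − calculated = 291 − 288.1 = 2.9 mOsm/kg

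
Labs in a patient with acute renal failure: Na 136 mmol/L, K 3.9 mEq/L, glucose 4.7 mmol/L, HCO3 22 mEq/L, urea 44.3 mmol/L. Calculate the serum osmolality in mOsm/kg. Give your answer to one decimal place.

Calculated osmolality = 2·Na + glucose + urea
= 2·136 + 4.7 + 44.3
= 272 + 4.70 + 44.30
= 321 mOsm/kg

321.0 mOsm/kg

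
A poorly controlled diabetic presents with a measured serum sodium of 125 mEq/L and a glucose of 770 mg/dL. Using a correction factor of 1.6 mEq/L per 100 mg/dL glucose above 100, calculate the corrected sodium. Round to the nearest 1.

Corrected Na = measured Na + 1.6 · (glucose − 100)/100
= 125 + 1.6 · (770 − 100)/100
= 125 + 10.7
= 135.7 mEq/L

136 mEq/L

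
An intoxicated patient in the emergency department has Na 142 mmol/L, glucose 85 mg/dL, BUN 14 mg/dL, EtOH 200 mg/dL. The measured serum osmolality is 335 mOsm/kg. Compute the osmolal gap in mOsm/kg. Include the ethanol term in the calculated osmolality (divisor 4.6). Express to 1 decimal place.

-2.2 mOsm/kg

Calculated osmolality = 2·Na + glucose/18 + BUN/2.8 + ethanol/4.6
= 2·142 + 85/18 + 14/2.8 + 200/4.6
= 284 + 4.72 + 5 + 43.48
= 337.2 mOsm/kg ≈ 337.2 mOsm/kg
Osmolar gap = measured − calculated = 335 − 337.2 = -2.2 mOsm/kg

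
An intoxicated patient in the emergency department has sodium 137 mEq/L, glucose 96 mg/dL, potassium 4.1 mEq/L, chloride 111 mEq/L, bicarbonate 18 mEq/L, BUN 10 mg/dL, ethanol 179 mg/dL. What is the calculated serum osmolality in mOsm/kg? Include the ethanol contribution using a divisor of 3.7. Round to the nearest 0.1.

331.3 mOsm/kg

Calculated osmolality = 2·Na + glucose/18 + BUN/2.8 + ethanol/3.7
= 2·137 + 96/18 + 10/2.8 + 179/3.7
= 274 + 5.33 + 3.57 + 48.38
= 331.28 mOsm/kg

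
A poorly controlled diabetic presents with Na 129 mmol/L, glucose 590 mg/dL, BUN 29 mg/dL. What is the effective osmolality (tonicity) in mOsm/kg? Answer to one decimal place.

290.8 mOsm/kg

Effective osmolality excludes urea (freely permeant across cell membranes):
2·Na + glucose/18
= 2·129 + 590/18
= 258 + 32.78
= 290.78 mOsm/kg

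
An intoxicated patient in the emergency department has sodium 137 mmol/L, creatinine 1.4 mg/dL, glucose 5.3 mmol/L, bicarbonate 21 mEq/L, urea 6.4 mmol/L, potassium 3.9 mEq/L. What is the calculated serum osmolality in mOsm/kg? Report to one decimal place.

285.7 mOsm/kg

Calculated osmolality = 2·Na + glucose + urea
= 2·137 + 5.3 + 6.4
= 274 + 5.30 + 6.40
= 285.7 mOsm/kg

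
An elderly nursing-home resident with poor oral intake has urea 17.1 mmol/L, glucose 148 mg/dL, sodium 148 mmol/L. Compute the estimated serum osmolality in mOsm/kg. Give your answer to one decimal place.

Calculated osmolality = 2·Na + glucose/18 + urea
= 2·148 + 148/18 + 17.1
= 296 + 8.22 + 17.10
= 321.32 mOsm/kg

321.3 mOsm/kg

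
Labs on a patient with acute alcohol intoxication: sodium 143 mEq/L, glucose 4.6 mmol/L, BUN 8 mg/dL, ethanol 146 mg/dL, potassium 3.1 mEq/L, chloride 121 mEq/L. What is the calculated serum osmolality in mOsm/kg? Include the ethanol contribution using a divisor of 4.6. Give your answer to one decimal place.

325.2 mOsm/kg

Calculated osmolality = 2·Na + glucose + BUN/2.8 + ethanol/4.6
= 2·143 + 4.6 + 8/2.8 + 146/4.6
= 286 + 4.60 + 2.86 + 31.74
= 325.2 mOsm/kg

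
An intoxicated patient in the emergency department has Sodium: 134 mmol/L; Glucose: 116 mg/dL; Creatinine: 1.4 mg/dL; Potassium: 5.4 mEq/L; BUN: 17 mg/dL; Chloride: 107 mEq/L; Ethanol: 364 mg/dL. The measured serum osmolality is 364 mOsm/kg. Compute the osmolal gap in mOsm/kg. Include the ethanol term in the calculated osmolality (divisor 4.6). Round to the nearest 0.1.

4.4 mOsm/kg

Calculated osmolality = 2·Na + glucose/18 + BUN/2.8 + ethanol/4.6
= 2·134 + 116/18 + 17/2.8 + 364/4.6
= 268 + 6.44 + 6.07 + 79.13
= 359.64 mOsm/kg ≈ 359.6 mOsm/kg
Osmolar gap = measured − calculated = 364 − 359.6 = 4.4 mOsm/kg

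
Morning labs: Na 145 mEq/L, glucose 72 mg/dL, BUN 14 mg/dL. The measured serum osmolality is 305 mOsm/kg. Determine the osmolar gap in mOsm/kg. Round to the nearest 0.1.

6.0 mOsm/kg

Calculated osmolality = 2·Na + glucose/18 + BUN/2.8
= 2·145 + 72/18 + 14/2.8
= 290 + 4 + 5
= 299 mOsm/kg ≈ 299.0 mOsm/kg
Osmolar gap = measured − calculated = 305 − 299.0 = 6.0 mOsm/kg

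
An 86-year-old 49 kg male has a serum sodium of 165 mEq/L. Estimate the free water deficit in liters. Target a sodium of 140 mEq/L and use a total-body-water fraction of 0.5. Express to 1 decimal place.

TBW = 0.5 · 49 = 24.5 L
Free water deficit = TBW · (Na/140 − 1)
= 24.5 · (165/140 − 1)
= 24.5 · 0.1786
= 4.38 L

4.4 L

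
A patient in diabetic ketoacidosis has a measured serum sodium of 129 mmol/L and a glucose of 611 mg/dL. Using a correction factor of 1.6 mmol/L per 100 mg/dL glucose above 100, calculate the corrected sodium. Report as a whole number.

Corrected Na = measured Na + 1.6 · (glucose − 100)/100
= 129 + 1.6 · (611 − 100)/100
= 129 + 8.2
= 137.2 mmol/L

137 mmol/L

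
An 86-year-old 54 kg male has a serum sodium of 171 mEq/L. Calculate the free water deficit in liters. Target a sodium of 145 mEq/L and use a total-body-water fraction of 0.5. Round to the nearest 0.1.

4.8 L

TBW = 0.5 · 54 = 27 L
Free water deficit = TBW · (Na/145 − 1)
= 27 · (171/145 − 1)
= 27 · 0.1793
= 4.84 L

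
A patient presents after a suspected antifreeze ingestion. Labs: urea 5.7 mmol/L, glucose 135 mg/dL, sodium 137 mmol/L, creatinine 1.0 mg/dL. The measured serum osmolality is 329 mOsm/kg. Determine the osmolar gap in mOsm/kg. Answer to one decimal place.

Calculated osmolality = 2·Na + glucose/18 + urea
= 2·137 + 135/18 + 5.7
= 274 + 7.50 + 5.70
= 287.2 mOsm/kg ≈ 287.2 mOsm/kg
Osmolar gap = measured − calculated = 329 − 287.2 = 41.8 mOsm/kg

41.8 mOsm/kg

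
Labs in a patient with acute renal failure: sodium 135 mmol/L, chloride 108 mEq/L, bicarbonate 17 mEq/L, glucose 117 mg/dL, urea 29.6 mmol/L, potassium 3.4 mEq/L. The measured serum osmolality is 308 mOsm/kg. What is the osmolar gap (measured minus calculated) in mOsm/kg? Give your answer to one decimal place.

1.9 mOsm/kg

Calculated osmolality = 2·Na + glucose/18 + urea
= 2·135 + 117/18 + 29.6
= 270 + 6.50 + 29.60
= 306.1 mOsm/kg ≈ 306.1 mOsm/kg
Osmolar gap = measured − calculated = 308 − 306.1 = 1.9 mOsm/kg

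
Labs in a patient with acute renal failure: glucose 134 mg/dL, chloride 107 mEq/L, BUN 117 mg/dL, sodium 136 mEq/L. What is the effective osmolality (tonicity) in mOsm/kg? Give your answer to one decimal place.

279.4 mOsm/kg

Effective osmolality excludes urea (freely permeant across cell membranes):
2·Na + glucose/18
= 2·136 + 134/18
= 272 + 7.44
= 279.44 mOsm/kg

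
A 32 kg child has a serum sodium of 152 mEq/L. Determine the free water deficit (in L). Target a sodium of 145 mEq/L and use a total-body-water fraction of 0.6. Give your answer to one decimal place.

0.9 L

TBW = 0.6 · 32 = 19.2 L
Free water deficit = TBW · (Na/145 − 1)
= 19.2 · (152/145 − 1)
= 19.2 · 0.0483
= 0.93 L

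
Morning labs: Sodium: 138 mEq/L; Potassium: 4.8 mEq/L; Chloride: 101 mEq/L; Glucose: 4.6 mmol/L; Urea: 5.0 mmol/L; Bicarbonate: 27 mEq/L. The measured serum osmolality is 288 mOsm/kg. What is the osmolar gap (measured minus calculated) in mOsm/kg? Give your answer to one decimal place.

2.4 mOsm/kg

Calculated osmolality = 2·Na + glucose + urea
= 2·138 + 4.6 + 5
= 276 + 4.60 + 5
= 285.6 mOsm/kg ≈ 285.6 mOsm/kg
Osmolar gap = measured − calculated = 288 − 285.6 = 2.4 mOsm/kg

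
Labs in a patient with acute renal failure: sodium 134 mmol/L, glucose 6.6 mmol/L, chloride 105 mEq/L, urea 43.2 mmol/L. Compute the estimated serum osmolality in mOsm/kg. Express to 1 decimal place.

Calculated osmolality = 2·Na + glucose + urea
= 2·134 + 6.6 + 43.2
= 268 + 6.60 + 43.20
= 317.8 mOsm/kg

317.8 mOsm/kg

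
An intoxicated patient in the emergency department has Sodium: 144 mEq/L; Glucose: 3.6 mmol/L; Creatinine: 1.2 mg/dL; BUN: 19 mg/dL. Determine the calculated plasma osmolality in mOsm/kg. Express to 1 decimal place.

Calculated osmolality = 2·Na + glucose + BUN/2.8
= 2·144 + 3.6 + 19/2.8
= 288 + 3.60 + 6.79
= 298.39 mOsm/kg

298.4 mOsm/kg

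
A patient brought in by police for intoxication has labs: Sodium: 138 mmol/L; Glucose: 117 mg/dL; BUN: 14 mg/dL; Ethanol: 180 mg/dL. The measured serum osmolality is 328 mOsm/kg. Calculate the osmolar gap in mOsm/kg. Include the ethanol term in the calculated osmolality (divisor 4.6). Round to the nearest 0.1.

1.4 mOsm/kg

Calculated osmolality = 2·Na + glucose/18 + BUN/2.8 + ethanol/4.6
= 2·138 + 117/18 + 14/2.8 + 180/4.6
= 276 + 6.50 + 5 + 39.13
= 326.63 mOsm/kg ≈ 326.6 mOsm/kg
Osmolar gap = measured − calculated = 328 − 326.6 = 1.4 mOsm/kg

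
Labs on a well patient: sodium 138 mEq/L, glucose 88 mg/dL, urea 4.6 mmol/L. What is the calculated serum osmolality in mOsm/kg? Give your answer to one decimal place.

285.5 mOsm/kg

Calculated osmolality = 2·Na + glucose/18 + urea
= 2·138 + 88/18 + 4.6
= 276 + 4.89 + 4.60
= 285.49 mOsm/kg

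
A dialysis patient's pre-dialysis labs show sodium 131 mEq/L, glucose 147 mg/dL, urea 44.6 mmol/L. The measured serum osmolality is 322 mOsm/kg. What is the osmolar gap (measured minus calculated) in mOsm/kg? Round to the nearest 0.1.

Calculated osmolality = 2·Na + glucose/18 + urea
= 2·131 + 147/18 + 44.6
= 262 + 8.17 + 44.60
= 314.77 mOsm/kg ≈ 314.8 mOsm/kg
Osmolar gap = measured − calculated = 322 − 314.8 = 7.2 mOsm/kg

7.2 mOsm/kg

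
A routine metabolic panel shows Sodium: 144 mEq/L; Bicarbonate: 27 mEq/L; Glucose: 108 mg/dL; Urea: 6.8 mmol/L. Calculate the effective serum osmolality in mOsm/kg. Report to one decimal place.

294.0 mOsm/kg

Effective osmolality excludes urea (freely permeant across cell membranes):
2·Na + glucose/18
= 2·144 + 108/18
= 288 + 6
= 294 mOsm/kg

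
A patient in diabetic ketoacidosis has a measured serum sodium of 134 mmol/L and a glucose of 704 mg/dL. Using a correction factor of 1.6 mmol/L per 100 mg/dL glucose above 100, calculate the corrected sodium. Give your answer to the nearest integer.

Corrected Na = measured Na + 1.6 · (glucose − 100)/100
= 134 + 1.6 · (704 − 100)/100
= 134 + 9.7
= 143.7 mmol/L

144 mmol/L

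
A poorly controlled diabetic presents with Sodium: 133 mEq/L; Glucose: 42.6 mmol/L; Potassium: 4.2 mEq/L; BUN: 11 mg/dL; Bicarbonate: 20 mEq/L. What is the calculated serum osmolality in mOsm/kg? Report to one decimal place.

312.5 mOsm/kg

Calculated osmolality = 2·Na + glucose + BUN/2.8
= 2·133 + 42.6 + 11/2.8
= 266 + 42.60 + 3.93
= 312.53 mOsm/kg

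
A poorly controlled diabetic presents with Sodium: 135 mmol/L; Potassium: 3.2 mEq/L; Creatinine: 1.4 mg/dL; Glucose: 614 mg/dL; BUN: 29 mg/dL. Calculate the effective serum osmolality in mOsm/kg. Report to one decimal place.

304.1 mOsm/kg

Effective osmolality excludes urea (freely permeant across cell membranes):
2·Na + glucose/18
= 2·135 + 614/18
= 270 + 34.11
= 304.11 mOsm/kg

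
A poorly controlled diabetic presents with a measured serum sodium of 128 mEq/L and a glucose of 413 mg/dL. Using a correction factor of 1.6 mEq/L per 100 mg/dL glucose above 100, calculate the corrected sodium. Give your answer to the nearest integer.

133 mEq/L

Corrected Na = measured Na + 1.6 · (glucose − 100)/100
= 128 + 1.6 · (413 − 100)/100
= 128 + 5
= 133 mEq/L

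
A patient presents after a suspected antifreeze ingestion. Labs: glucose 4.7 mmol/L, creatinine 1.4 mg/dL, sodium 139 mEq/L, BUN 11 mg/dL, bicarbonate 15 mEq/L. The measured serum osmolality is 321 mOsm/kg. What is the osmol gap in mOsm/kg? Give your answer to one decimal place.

34.4 mOsm/kg

Calculated osmolality = 2·Na + glucose + BUN/2.8
= 2·139 + 4.7 + 11/2.8
= 278 + 4.70 + 3.93
= 286.63 mOsm/kg ≈ 286.6 mOsm/kg
Osmolar gap = measured − calculated = 321 − 286.6 = 34.4 mOsm/kg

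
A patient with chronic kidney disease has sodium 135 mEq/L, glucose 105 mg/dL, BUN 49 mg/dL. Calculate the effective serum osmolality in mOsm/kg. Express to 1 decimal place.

275.8 mOsm/kg

Effective osmolality excludes urea (freely permeant across cell membranes):
2·Na + glucose/18
= 2·135 + 105/18
= 270 + 5.83
= 275.83 mOsm/kg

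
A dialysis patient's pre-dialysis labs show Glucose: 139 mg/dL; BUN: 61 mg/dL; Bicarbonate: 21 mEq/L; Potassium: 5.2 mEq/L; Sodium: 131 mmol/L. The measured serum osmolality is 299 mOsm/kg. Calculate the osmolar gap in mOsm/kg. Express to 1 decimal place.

Calculated osmolality = 2·Na + glucose/18 + BUN/2.8
= 2·131 + 139/18 + 61/2.8
= 262 + 7.72 + 21.79
= 291.51 mOsm/kg ≈ 291.5 mOsm/kg
Osmolar gap = measured − calculated = 299 − 291.5 = 7.5 mOsm/kg

7.5 mOsm/kg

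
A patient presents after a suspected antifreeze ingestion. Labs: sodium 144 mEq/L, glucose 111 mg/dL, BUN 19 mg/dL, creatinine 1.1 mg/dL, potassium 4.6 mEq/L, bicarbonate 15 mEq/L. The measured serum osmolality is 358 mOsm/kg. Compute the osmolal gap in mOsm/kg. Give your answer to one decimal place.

57.0 mOsm/kg

Calculated osmolality = 2·Na + glucose/18 + BUN/2.8
= 2·144 + 111/18 + 19/2.8
= 288 + 6.17 + 6.79
= 300.96 mOsm/kg ≈ 301.0 mOsm/kg
Osmolar gap = measured − calculated = 358 − 301.0 = 57.0 mOsm/kg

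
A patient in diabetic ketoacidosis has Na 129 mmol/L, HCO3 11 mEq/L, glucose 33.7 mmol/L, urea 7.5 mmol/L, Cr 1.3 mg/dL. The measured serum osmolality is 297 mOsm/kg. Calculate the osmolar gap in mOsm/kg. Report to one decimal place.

Calculated osmolality = 2·Na + glucose + urea
= 2·129 + 33.7 + 7.5
= 258 + 33.70 + 7.50
= 299.2 mOsm/kg ≈ 299.2 mOsm/kg
Osmolar gap = measured − calculated = 297 − 299.2 = -2.2 mOsm/kg

-2.2 mOsm/kg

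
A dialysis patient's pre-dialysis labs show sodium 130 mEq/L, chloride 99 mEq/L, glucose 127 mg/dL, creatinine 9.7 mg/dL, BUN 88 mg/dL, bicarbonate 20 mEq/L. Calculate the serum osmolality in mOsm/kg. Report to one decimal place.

Calculated osmolality = 2·Na + glucose/18 + BUN/2.8
= 2·130 + 127/18 + 88/2.8
= 260 + 7.06 + 31.43
= 298.49 mOsm/kg

298.5 mOsm/kg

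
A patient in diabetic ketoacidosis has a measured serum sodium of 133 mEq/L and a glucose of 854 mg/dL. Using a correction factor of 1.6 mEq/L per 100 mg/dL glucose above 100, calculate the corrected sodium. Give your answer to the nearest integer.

145 mEq/L

Corrected Na = measured Na + 1.6 · (glucose − 100)/100
= 133 + 1.6 · (854 − 100)/100
= 133 + 12.1
= 145.1 mEq/L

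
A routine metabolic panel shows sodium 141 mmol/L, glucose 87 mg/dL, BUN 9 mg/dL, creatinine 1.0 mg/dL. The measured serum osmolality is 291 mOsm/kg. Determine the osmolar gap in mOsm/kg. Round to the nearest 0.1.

Calculated osmolality = 2·Na + glucose/18 + BUN/2.8
= 2·141 + 87/18 + 9/2.8
= 282 + 4.83 + 3.21
= 290.04 mOsm/kg ≈ 290.0 mOsm/kg
Osmolar gap = measured − calculated = 291 − 290.0 = 1.0 mOsm/kg

1.0 mOsm/kg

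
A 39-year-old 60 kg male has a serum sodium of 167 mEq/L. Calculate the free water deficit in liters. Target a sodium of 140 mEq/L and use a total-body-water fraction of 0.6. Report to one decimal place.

6.9 L

TBW = 0.6 · 60 = 36 L
Free water deficit = TBW · (Na/140 − 1)
= 36 · (167/140 − 1)
= 36 · 0.1929
= 6.94 L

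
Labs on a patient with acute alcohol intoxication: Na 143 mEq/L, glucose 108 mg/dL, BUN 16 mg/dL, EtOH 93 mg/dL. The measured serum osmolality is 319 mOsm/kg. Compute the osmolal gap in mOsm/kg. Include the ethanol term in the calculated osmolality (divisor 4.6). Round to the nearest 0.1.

Calculated osmolality = 2·Na + glucose/18 + BUN/2.8 + ethanol/4.6
= 2·143 + 108/18 + 16/2.8 + 93/4.6
= 286 + 6 + 5.71 + 20.22
= 317.93 mOsm/kg ≈ 317.9 mOsm/kg
Osmolar gap = measured − calculated = 319 − 317.9 = 1.1 mOsm/kg

1.1 mOsm/kg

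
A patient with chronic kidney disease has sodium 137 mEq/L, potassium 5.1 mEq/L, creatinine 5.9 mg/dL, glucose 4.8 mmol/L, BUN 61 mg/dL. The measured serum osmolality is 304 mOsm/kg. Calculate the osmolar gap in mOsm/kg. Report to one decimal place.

3.4 mOsm/kg

Calculated osmolality = 2·Na + glucose + BUN/2.8
= 2·137 + 4.8 + 61/2.8
= 274 + 4.80 + 21.79
= 300.59 mOsm/kg ≈ 300.6 mOsm/kg
Osmolar gap = measured − calculated = 304 − 300.6 = 3.4 mOsm/kg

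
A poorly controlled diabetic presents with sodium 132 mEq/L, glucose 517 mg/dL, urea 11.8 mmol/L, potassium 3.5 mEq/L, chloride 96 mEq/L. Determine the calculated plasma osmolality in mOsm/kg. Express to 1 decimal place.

Calculated osmolality = 2·Na + glucose/18 + urea
= 2·132 + 517/18 + 11.8
= 264 + 28.72 + 11.80
= 304.52 mOsm/kg

304.5 mOsm/kg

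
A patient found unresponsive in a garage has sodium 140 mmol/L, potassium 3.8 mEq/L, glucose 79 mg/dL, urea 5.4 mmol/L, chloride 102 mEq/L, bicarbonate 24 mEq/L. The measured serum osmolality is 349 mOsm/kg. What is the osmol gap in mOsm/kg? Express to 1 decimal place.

59.2 mOsm/kg

Calculated osmolality = 2·Na + glucose/18 + urea
= 2·140 + 79/18 + 5.4
= 280 + 4.39 + 5.40
= 289.79 mOsm/kg ≈ 289.8 mOsm/kg
Osmolar gap = measured − calculated = 349 − 289.8 = 59.2 mOsm/kg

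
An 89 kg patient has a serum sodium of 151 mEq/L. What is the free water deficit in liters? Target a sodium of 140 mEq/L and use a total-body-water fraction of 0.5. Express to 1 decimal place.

3.5 L

TBW = 0.5 · 89 = 44.5 L
Free water deficit = TBW · (Na/140 − 1)
= 44.5 · (151/140 − 1)
= 44.5 · 0.0786
= 3.5 L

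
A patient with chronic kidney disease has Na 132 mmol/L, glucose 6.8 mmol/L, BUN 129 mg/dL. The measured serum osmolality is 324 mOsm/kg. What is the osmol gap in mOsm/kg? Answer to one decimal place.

Calculated osmolality = 2·Na + glucose + BUN/2.8
= 2·132 + 6.8 + 129/2.8
= 264 + 6.80 + 46.07
= 316.87 mOsm/kg ≈ 316.9 mOsm/kg
Osmolar gap = measured − calculated = 324 − 316.9 = 7.1 mOsm/kg

7.1 mOsm/kg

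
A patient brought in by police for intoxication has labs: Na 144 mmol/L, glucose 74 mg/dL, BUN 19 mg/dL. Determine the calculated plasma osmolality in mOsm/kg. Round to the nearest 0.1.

Calculated osmolality = 2·Na + glucose/18 + BUN/2.8
= 2·144 + 74/18 + 19/2.8
= 288 + 4.11 + 6.79
= 298.9 mOsm/kg

298.9 mOsm/kg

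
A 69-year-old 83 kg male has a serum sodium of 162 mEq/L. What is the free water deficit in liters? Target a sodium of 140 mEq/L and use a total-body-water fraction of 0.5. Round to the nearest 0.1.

TBW = 0.5 · 83 = 41.5 L
Free water deficit = TBW · (Na/140 − 1)
= 41.5 · (162/140 − 1)
= 41.5 · 0.1571
= 6.52 L

6.5 L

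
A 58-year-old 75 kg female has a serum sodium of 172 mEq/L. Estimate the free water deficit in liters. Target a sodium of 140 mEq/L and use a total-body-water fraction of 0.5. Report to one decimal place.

8.6 L

TBW = 0.5 · 75 = 37.5 L
Free water deficit = TBW · (Na/140 − 1)
= 37.5 · (172/140 − 1)
= 37.5 · 0.2286
= 8.57 L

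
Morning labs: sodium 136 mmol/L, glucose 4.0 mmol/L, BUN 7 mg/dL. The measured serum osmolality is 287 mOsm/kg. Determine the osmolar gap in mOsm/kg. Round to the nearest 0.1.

Calculated osmolality = 2·Na + glucose + BUN/2.8
= 2·136 + 4 + 7/2.8
= 272 + 4 + 2.50
= 278.5 mOsm/kg ≈ 278.5 mOsm/kg
Osmolar gap = measured − calculated = 287 − 278.5 = 8.5 mOsm/kg

8.5 mOsm/kg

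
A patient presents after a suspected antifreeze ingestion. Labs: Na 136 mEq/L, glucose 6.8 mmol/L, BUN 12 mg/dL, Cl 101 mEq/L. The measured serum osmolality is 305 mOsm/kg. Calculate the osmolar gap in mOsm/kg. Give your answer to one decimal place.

Calculated osmolality = 2·Na + glucose + BUN/2.8
= 2·136 + 6.8 + 12/2.8
= 272 + 6.80 + 4.29
= 283.09 mOsm/kg ≈ 283.1 mOsm/kg
Osmolar gap = measured − calculated = 305 − 283.1 = 21.9 mOsm/kg

21.9 mOsm/kg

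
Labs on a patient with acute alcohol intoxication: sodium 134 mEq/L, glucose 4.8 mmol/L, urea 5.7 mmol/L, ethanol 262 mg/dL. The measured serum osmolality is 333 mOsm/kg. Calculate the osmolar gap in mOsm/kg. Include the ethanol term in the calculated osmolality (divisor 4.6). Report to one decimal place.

Calculated osmolality = 2·Na + glucose + urea + ethanol/4.6
= 2·134 + 4.8 + 5.7 + 262/4.6
= 268 + 4.80 + 5.70 + 56.96
= 335.46 mOsm/kg ≈ 335.5 mOsm/kg
Osmolar gap = measured − calculated = 333 − 335.5 = -2.5 mOsm/kg

-2.5 mOsm/kg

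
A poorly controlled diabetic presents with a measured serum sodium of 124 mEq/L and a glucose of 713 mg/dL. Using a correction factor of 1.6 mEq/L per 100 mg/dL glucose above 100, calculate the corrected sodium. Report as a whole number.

Corrected Na = measured Na + 1.6 · (glucose − 100)/100
= 124 + 1.6 · (713 − 100)/100
= 124 + 9.8
= 133.8 mEq/L

134 mEq/L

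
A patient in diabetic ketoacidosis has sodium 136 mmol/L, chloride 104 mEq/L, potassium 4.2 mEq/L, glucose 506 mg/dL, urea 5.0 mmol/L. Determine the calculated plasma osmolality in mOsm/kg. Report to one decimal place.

305.1 mOsm/kg

Calculated osmolality = 2·Na + glucose/18 + urea
= 2·136 + 506/18 + 5
= 272 + 28.11 + 5
= 305.11 mOsm/kg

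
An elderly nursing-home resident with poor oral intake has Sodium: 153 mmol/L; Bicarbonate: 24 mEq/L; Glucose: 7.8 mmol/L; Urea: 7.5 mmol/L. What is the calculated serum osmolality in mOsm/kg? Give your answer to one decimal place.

Calculated osmolality = 2·Na + glucose + urea
= 2·153 + 7.8 + 7.5
= 306 + 7.80 + 7.50
= 321.3 mOsm/kg

321.3 mOsm/kg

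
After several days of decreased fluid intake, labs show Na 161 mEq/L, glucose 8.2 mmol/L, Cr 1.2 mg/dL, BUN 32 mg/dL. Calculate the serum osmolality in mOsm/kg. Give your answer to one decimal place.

341.6 mOsm/kg

Calculated osmolality = 2·Na + glucose + BUN/2.8
= 2·161 + 8.2 + 32/2.8
= 322 + 8.20 + 11.43
= 341.63 mOsm/kg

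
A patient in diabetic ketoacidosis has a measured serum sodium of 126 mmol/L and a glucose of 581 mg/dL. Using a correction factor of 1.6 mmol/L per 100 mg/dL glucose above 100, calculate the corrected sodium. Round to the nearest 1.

134 mmol/L

Corrected Na = measured Na + 1.6 · (glucose − 100)/100
= 126 + 1.6 · (581 − 100)/100
= 126 + 7.7
= 133.7 mmol/L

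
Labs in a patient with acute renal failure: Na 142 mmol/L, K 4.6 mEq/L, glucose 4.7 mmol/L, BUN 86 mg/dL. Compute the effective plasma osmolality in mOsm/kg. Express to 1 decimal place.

288.7 mOsm/kg

Effective osmolality excludes urea (freely permeant across cell membranes):
2·Na + glucose
= 2·142 + 4.7
= 284 + 4.7
= 288.7 mOsm/kg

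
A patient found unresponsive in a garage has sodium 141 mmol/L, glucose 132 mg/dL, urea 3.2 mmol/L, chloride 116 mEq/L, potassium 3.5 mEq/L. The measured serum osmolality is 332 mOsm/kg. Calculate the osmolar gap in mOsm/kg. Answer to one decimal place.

Calculated osmolality = 2·Na + glucose/18 + urea
= 2·141 + 132/18 + 3.2
= 282 + 7.33 + 3.20
= 292.53 mOsm/kg ≈ 292.5 mOsm/kg
Osmolar gap = measured − calculated = 332 − 292.5 = 39.5 mOsm/kg

39.5 mOsm/kg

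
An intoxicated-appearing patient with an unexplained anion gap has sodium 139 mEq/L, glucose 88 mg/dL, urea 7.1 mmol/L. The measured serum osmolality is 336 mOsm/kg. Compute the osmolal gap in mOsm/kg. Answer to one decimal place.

Calculated osmolality = 2·Na + glucose/18 + urea
= 2·139 + 88/18 + 7.1
= 278 + 4.89 + 7.10
= 289.99 mOsm/kg ≈ 290.0 mOsm/kg
Osmolar gap = measured − calculated = 336 − 290.0 = 46.0 mOsm/kg

46.0 mOsm/kg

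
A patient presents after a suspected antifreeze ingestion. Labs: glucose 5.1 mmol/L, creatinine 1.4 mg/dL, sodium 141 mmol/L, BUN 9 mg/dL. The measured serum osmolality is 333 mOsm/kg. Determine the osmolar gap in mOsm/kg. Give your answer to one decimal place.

Calculated osmolality = 2·Na + glucose + BUN/2.8
= 2·141 + 5.1 + 9/2.8
= 282 + 5.10 + 3.21
= 290.31 mOsm/kg ≈ 290.3 mOsm/kg
Osmolar gap = measured − calculated = 333 − 290.3 = 42.7 mOsm/kg

42.7 mOsm/kg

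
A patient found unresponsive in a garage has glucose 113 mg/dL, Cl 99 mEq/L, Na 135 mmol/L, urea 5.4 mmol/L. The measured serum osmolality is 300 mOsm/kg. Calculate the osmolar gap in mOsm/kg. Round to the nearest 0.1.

18.3 mOsm/kg

Calculated osmolality = 2·Na + glucose/18 + urea
= 2·135 + 113/18 + 5.4
= 270 + 6.28 + 5.40
= 281.68 mOsm/kg ≈ 281.7 mOsm/kg
Osmolar gap = measured − calculated = 300 − 281.7 = 18.3 mOsm/kg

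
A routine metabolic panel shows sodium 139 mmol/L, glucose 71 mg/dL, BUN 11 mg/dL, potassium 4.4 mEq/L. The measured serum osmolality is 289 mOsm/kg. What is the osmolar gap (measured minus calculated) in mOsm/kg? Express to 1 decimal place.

3.1 mOsm/kg

Calculated osmolality = 2·Na + glucose/18 + BUN/2.8
= 2·139 + 71/18 + 11/2.8
= 278 + 3.94 + 3.93
= 285.87 mOsm/kg ≈ 285.9 mOsm/kg
Osmolar gap = measured − calculated = 289 − 285.9 = 3.1 mOsm/kg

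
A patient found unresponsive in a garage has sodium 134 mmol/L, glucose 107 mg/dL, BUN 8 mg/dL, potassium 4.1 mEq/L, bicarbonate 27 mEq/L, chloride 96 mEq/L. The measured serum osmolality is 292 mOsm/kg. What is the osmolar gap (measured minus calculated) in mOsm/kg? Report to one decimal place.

15.2 mOsm/kg

Calculated osmolality = 2·Na + glucose/18 + BUN/2.8
= 2·134 + 107/18 + 8/2.8
= 268 + 5.94 + 2.86
= 276.8 mOsm/kg ≈ 276.8 mOsm/kg
Osmolar gap = measured − calculated = 292 − 276.8 = 15.2 mOsm/kg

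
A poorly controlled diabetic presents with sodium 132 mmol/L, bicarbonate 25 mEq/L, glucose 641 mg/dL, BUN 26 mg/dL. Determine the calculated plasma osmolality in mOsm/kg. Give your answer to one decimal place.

Calculated osmolality = 2·Na + glucose/18 + BUN/2.8
= 2·132 + 641/18 + 26/2.8
= 264 + 35.61 + 9.29
= 308.9 mOsm/kg

308.9 mOsm/kg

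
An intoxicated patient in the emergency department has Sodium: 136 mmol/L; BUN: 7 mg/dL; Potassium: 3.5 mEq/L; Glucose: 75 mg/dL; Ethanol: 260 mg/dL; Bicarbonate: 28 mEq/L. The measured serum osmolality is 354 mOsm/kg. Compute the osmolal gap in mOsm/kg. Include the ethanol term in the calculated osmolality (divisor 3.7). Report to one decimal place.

Calculated osmolality = 2·Na + glucose/18 + BUN/2.8 + ethanol/3.7
= 2·136 + 75/18 + 7/2.8 + 260/3.7
= 272 + 4.17 + 2.50 + 70.27
= 348.94 mOsm/kg ≈ 348.9 mOsm/kg
Osmolar gap = measured − calculated = 354 − 348.9 = 5.1 mOsm/kg

5.1 mOsm/kg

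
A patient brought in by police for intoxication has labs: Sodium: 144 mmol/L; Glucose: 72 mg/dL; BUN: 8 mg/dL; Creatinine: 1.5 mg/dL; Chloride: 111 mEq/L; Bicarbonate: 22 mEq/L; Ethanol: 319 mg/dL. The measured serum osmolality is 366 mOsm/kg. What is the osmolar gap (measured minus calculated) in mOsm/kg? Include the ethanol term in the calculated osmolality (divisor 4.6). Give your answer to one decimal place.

Calculated osmolality = 2·Na + glucose/18 + BUN/2.8 + ethanol/4.6
= 2·144 + 72/18 + 8/2.8 + 319/4.6
= 288 + 4 + 2.86 + 69.35
= 364.21 mOsm/kg ≈ 364.2 mOsm/kg
Osmolar gap = measured − calculated = 366 − 364.2 = 1.8 mOsm/kg

1.8 mOsm/kg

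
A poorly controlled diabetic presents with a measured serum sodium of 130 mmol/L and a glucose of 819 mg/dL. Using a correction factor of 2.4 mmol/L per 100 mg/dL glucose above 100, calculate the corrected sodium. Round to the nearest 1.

Corrected Na = measured Na + 2.4 · (glucose − 100)/100
= 130 + 2.4 · (819 − 100)/100
= 130 + 17.3
= 147.3 mmol/L

147 mmol/L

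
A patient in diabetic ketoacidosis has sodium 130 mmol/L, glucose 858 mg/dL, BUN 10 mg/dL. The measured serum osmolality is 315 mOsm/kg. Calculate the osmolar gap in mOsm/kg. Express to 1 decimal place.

Calculated osmolality = 2·Na + glucose/18 + BUN/2.8
= 2·130 + 858/18 + 10/2.8
= 260 + 47.67 + 3.57
= 311.24 mOsm/kg ≈ 311.2 mOsm/kg
Osmolar gap = measured − calculated = 315 − 311.2 = 3.8 mOsm/kg

3.8 mOsm/kg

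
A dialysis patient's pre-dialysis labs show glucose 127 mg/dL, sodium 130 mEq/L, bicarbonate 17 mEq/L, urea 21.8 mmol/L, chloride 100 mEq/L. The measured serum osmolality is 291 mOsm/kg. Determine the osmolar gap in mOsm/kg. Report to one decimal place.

Calculated osmolality = 2·Na + glucose/18 + urea
= 2·130 + 127/18 + 21.8
= 260 + 7.06 + 21.80
= 288.86 mOsm/kg ≈ 288.9 mOsm/kg
Osmolar gap = measured − calculated = 291 − 288.9 = 2.1 mOsm/kg

2.1 mOsm/kg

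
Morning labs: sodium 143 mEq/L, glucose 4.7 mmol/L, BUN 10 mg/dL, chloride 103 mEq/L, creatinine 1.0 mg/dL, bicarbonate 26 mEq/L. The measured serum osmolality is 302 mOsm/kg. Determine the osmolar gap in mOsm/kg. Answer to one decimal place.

Calculated osmolality = 2·Na + glucose + BUN/2.8
= 2·143 + 4.7 + 10/2.8
= 286 + 4.70 + 3.57
= 294.27 mOsm/kg ≈ 294.3 mOsm/kg
Osmolar gap = measured − calculated = 302 − 294.3 = 7.7 mOsm/kg

7.7 mOsm/kg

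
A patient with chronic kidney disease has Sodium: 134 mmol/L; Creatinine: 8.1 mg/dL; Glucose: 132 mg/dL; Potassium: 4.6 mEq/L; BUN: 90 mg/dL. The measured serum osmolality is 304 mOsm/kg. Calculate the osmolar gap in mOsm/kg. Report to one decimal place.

-3.5 mOsm/kg

Calculated osmolality = 2·Na + glucose/18 + BUN/2.8
= 2·134 + 132/18 + 90/2.8
= 268 + 7.33 + 32.14
= 307.47 mOsm/kg ≈ 307.5 mOsm/kg
Osmolar gap = measured − calculated = 304 − 307.5 = -3.5 mOsm/kg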